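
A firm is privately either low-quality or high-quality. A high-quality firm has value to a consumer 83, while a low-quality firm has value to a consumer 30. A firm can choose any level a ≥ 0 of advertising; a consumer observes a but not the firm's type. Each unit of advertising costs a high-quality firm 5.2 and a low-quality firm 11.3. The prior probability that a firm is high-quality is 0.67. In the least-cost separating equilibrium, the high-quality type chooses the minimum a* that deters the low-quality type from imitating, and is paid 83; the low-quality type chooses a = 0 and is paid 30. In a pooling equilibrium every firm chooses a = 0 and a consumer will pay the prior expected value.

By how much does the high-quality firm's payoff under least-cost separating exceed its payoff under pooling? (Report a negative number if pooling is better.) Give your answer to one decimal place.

-6.9

Least-cost separating signal: a* solves 30 = 83 − 11.3·a*, so a* = (83 − 30)/11.3 ≈ 4.6903.
High-quality type's separating payoff: 83 − 5.2 × a* = 83 − 5.2 × (83 − 30)/11.3 = 83 − 275.6/11.3 ≈ 58.611.
Pooling payoff: 0.67 × 83 + 0.33 × 30 = 65.51.
Difference: 58.611 − 65.51 = -6.899, i.e. -6.9 to one decimal place.
The high-quality type would prefer the pooling outcome.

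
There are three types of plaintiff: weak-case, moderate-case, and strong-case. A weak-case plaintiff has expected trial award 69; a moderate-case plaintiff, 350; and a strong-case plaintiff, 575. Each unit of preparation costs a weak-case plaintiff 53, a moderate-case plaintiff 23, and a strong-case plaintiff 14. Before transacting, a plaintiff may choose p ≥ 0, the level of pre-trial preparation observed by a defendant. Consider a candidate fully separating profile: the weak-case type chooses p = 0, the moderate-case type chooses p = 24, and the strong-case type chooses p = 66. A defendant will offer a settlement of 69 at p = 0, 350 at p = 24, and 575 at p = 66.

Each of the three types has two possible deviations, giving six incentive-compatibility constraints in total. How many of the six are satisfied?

3

Moderate-case (own payoff 350 − 23×24 = -202): to p=0 gives 69 → profitable ✗; to p=66 gives 575 − 23×66 = -943 → no gain ✓.
Strong-case (own payoff 575 − 14×66 = -349): to p=0 gives 69 → profitable ✗; to p=24 gives 350 − 14×24 = 14 → profitable ✗.
Weak-case (own payoff 69): to p=24 gives 350 − 53×24 = -922 → no gain ✓; to p=66 gives 575 − 53×66 = -2923 → no gain ✓.
3 of the 6 constraints hold; not an equilibrium.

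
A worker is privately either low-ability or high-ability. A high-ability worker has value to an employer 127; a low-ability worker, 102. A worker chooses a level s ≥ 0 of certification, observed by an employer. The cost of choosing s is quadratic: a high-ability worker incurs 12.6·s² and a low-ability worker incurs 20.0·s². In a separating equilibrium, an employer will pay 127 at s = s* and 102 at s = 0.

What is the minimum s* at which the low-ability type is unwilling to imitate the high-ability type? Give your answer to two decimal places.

The low-ability type at s = 0 receives 102; imitating at s* yields 127 − 20.0·s*².
Indifference: 102 = 127 − 20.0·s*², so s*² = (127 − 102) / 20.0 = 1.25.
s* = √1.25 ≈ 1.12.

1.12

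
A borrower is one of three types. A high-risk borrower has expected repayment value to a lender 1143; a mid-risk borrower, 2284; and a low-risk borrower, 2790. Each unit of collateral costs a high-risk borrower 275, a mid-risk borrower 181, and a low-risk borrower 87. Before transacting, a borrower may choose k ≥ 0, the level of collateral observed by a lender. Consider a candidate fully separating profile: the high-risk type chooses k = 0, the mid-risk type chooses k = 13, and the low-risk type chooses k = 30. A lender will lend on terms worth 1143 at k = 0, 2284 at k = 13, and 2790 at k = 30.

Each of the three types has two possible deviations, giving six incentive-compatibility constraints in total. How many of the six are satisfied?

3

High-risk (own payoff 1143): to k=13 gives 2284 − 275×13 = -1291 → no gain ✓; to k=30 gives 2790 − 275×30 = -5460 → no gain ✓.
Low-risk (own payoff 2790 − 87×30 = 180): to k=0 gives 1143 → profitable ✗; to k=13 gives 2284 − 87×13 = 1153 → profitable ✗.
Mid-risk (own payoff 2284 − 181×13 = -69): to k=0 gives 1143 → profitable ✗; to k=30 gives 2790 − 181×30 = -2640 → no gain ✓.
3 of the 6 constraints hold; not an equilibrium.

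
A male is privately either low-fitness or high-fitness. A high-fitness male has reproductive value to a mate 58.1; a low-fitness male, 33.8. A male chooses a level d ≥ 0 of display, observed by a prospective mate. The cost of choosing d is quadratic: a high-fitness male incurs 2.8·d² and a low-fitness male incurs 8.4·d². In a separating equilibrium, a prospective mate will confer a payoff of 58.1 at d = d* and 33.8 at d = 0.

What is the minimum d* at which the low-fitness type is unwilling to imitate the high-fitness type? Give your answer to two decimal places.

1.70

The low-fitness type at d = 0 receives 33.8; imitating at d* yields 58.1 − 8.4·d*².
Indifference: 33.8 = 58.1 − 8.4·d*², so d*² = (58.1 − 33.8) / 8.4 ≈ 2.8929.
d* = √2.8929 ≈ 1.70.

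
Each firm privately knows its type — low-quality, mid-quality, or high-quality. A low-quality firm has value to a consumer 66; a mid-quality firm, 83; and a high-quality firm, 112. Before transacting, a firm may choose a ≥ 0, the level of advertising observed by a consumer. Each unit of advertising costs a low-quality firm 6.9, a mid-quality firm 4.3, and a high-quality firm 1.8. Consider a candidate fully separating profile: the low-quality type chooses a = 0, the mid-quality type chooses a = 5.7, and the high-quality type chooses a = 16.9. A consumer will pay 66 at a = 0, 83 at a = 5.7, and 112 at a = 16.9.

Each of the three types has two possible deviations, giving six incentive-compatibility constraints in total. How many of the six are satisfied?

5

Low-quality (own payoff 66): to a=5.7 gives 83 − 6.9×5.7 = 43.67 → no gain ✓; to a=16.9 gives 112 − 6.9×16.9 = -4.61 → no gain ✓.
High-quality (own payoff 112 − 1.8×16.9 = 81.58): to a=0 gives 66 → no gain ✓; to a=5.7 gives 83 − 1.8×5.7 = 72.74 → no gain ✓.
Mid-quality (own payoff 83 − 4.3×5.7 = 58.49): to a=0 gives 66 → profitable ✗; to a=16.9 gives 112 − 4.3×16.9 = 39.33 → no gain ✓.
5 of the 6 constraints hold; not an equilibrium.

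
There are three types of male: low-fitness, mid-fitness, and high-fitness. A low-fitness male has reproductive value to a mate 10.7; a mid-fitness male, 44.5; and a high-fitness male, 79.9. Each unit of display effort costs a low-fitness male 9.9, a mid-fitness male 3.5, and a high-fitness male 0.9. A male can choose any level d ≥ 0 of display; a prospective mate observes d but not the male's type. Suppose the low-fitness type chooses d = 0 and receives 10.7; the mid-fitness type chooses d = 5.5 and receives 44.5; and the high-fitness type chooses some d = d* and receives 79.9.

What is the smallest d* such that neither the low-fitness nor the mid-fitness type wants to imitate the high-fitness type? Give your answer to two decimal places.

15.61

Low-fitness type (on-path payoff 10.7) won't mimic when 10.7 ≥ 79.9 − 9.9·d*, i.e. d* ≥ 6.99.
Mid-fitness type (on-path payoff 44.5 − 3.5×5.5 = 25.25) won't mimic when 25.25 ≥ 79.9 − 3.5·d*, i.e. d* ≥ 15.61.
Both must hold, so d* = max(6.99, 15.61) = 15.61. The mid-fitness type's constraint binds.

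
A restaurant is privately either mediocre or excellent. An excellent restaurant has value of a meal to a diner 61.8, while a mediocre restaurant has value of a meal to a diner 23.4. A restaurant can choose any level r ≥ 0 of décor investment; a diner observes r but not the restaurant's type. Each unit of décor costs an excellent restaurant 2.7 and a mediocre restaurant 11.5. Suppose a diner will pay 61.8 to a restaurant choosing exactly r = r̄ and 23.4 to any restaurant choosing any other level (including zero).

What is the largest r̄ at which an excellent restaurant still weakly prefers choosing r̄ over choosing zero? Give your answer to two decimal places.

Choosing r̄ yields the excellent type 61.8 − 2.7·r̄; choosing zero yields 23.4.
The excellent type is indifferent at 61.8 − 2.7·r̄ = 23.4, i.e. r̄ = (61.8 − 23.4) / 2.7 ≈ 14.22.
For any r̄ above 14.22 the excellent type would rather pool at zero, so separation collapses.

14.22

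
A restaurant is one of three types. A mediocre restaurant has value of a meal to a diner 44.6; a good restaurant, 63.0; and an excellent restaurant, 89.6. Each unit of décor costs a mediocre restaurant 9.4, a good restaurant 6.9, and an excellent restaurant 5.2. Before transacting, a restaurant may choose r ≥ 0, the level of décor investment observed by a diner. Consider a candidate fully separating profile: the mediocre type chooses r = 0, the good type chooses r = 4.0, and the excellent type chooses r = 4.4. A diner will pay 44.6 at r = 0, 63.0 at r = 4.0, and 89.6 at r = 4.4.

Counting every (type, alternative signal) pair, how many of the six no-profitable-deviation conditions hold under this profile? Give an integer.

Mediocre (own payoff 44.6): to r=4.0 gives 63.0 − 9.4×4.0 = 25.4 → no gain ✓; to r=4.4 gives 89.6 − 9.4×4.4 = 48.24 → profitable ✗.
Excellent (own payoff 89.6 − 5.2×4.4 = 66.72): to r=0 gives 44.6 → no gain ✓; to r=4.0 gives 63.0 − 5.2×4.0 = 42.2 → no gain ✓.
Good (own payoff 63.0 − 6.9×4.0 = 35.4): to r=0 gives 44.6 → profitable ✗; to r=4.4 gives 89.6 − 6.9×4.4 = 59.24 → profitable ✗.
3 of the 6 constraints hold; not an equilibrium.

3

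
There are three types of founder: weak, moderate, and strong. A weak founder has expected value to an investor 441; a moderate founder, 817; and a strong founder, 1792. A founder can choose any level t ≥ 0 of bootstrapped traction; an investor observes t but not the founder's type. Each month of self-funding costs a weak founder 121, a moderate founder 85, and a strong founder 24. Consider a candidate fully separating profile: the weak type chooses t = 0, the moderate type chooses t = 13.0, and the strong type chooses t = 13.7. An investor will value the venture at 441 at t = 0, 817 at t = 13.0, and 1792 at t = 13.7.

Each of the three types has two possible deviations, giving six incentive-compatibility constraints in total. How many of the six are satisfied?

Strong (own payoff 1792 − 24×13.7 = 1463.2): to t=0 gives 441 → no gain ✓; to t=13.0 gives 817 − 24×13.0 = 505 → no gain ✓.
Weak (own payoff 441): to t=13.0 gives 817 − 121×13.0 = -756 → no gain ✓; to t=13.7 gives 1792 − 121×13.7 = 134.3 → no gain ✓.
Moderate (own payoff 817 − 85×13.0 = -288): to t=0 gives 441 → profitable ✗; to t=13.7 gives 1792 − 85×13.7 = 627.5 → profitable ✗.
4 of the 6 constraints hold; not an equilibrium.

4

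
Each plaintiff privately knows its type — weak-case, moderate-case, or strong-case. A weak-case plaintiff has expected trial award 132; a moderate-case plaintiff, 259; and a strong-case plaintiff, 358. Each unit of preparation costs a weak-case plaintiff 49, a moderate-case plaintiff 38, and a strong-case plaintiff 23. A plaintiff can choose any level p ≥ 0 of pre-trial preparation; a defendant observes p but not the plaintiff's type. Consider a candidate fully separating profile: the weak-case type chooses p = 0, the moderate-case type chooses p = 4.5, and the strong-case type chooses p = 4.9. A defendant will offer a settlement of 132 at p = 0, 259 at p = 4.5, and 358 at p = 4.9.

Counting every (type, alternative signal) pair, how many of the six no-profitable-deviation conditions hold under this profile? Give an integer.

Moderate-case (own payoff 259 − 38×4.5 = 88): to p=0 gives 132 → profitable ✗; to p=4.9 gives 358 − 38×4.9 = 171.8 → profitable ✗.
Weak-case (own payoff 132): to p=4.5 gives 259 − 49×4.5 = 38.5 → no gain ✓; to p=4.9 gives 358 − 49×4.9 = 117.9 → no gain ✓.
Strong-case (own payoff 358 − 23×4.9 = 245.3): to p=0 gives 132 → no gain ✓; to p=4.5 gives 259 − 23×4.5 = 155.5 → no gain ✓.
4 of the 6 constraints hold; not an equilibrium.

4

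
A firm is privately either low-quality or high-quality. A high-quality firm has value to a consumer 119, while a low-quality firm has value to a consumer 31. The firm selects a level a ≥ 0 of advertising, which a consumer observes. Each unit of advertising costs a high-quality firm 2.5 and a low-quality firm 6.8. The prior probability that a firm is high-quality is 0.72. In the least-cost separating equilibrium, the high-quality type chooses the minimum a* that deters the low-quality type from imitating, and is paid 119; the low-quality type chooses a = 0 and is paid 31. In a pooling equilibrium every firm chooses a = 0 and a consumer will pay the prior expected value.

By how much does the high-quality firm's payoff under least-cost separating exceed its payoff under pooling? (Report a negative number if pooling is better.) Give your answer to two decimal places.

-7.71

Least-cost separating signal: a* solves 31 = 119 − 6.8·a*, so a* = (119 − 31)/6.8 ≈ 12.9412.
High-quality type's separating payoff: 119 − 2.5 × a* = 119 − 2.5 × (119 − 31)/6.8 = 119 − 220/6.8 ≈ 86.6471.
Pooling payoff: 0.72 × 119 + 0.28 × 31 = 94.36.
Difference: 86.6471 − 94.36 = -7.7129, i.e. -7.71 to two decimal places.
The high-quality type would prefer the pooling outcome.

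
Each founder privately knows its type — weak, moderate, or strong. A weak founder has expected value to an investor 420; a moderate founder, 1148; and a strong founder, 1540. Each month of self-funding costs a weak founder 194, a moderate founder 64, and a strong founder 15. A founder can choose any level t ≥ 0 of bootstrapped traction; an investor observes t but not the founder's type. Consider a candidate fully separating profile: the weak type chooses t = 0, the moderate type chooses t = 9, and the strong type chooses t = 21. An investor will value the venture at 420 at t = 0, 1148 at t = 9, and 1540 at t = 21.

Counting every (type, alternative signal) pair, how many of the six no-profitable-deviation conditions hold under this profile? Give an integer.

Weak (own payoff 420): to t=9 gives 1148 − 194×9 = -598 → no gain ✓; to t=21 gives 1540 − 194×21 = -2534 → no gain ✓.
Moderate (own payoff 1148 − 64×9 = 572): to t=0 gives 420 → no gain ✓; to t=21 gives 1540 − 64×21 = 196 → no gain ✓.
Strong (own payoff 1540 − 15×21 = 1225): to t=0 gives 420 → no gain ✓; to t=9 gives 1148 − 15×9 = 1013 → no gain ✓.
6 of the 6 constraints hold; this profile is a separating equilibrium.

6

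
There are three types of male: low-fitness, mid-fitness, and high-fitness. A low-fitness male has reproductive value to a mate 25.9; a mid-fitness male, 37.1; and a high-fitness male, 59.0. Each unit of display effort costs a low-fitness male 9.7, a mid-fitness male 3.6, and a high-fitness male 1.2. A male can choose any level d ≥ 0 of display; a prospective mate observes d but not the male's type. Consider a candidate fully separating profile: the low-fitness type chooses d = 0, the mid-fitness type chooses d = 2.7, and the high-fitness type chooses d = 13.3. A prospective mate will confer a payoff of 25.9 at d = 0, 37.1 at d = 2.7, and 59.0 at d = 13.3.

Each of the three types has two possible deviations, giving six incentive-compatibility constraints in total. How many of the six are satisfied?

Low-fitness (own payoff 25.9): to d=2.7 gives 37.1 − 9.7×2.7 = 10.91 → no gain ✓; to d=13.3 gives 59.0 − 9.7×13.3 = -70.01 → no gain ✓.
Mid-fitness (own payoff 37.1 − 3.6×2.7 = 27.38): to d=0 gives 25.9 → no gain ✓; to d=13.3 gives 59.0 − 3.6×13.3 = 11.12 → no gain ✓.
High-fitness (own payoff 59.0 − 1.2×13.3 = 43.04): to d=0 gives 25.9 → no gain ✓; to d=2.7 gives 37.1 − 1.2×2.7 = 33.86 → no gain ✓.
6 of the 6 constraints hold; this profile is a separating equilibrium.

6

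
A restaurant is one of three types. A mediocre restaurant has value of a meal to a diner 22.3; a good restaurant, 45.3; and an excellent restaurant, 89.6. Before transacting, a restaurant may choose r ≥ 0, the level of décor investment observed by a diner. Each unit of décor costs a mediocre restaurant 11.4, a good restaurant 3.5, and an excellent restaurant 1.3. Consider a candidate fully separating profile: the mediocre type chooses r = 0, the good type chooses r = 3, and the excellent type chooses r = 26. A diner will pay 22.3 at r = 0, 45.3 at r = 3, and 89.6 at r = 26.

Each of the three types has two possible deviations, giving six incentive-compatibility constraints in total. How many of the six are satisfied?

Excellent (own payoff 89.6 − 1.3×26 = 55.8): to r=0 gives 22.3 → no gain ✓; to r=3 gives 45.3 − 1.3×3 = 41.4 → no gain ✓.
Mediocre (own payoff 22.3): to r=3 gives 45.3 − 11.4×3 = 11.1 → no gain ✓; to r=26 gives 89.6 − 11.4×26 = -206.8 → no gain ✓.
Good (own payoff 45.3 − 3.5×3 = 34.8): to r=0 gives 22.3 → no gain ✓; to r=26 gives 89.6 − 3.5×26 = -1.4 → no gain ✓.
6 of the 6 constraints hold; this profile is a separating equilibrium.

6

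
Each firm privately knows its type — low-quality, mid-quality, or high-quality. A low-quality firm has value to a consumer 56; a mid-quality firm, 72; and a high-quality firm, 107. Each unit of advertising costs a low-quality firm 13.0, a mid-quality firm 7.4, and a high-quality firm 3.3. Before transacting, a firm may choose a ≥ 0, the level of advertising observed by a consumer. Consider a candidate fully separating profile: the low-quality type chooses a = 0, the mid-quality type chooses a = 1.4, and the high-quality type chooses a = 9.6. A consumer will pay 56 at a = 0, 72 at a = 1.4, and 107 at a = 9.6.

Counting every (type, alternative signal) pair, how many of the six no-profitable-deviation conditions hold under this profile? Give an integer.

6

High-quality (own payoff 107 − 3.3×9.6 = 75.32): to a=0 gives 56 → no gain ✓; to a=1.4 gives 72 − 3.3×1.4 = 67.38 → no gain ✓.
Low-quality (own payoff 56): to a=1.4 gives 72 − 13.0×1.4 = 53.8 → no gain ✓; to a=9.6 gives 107 − 13.0×9.6 = -17.8 → no gain ✓.
Mid-quality (own payoff 72 − 7.4×1.4 = 61.64): to a=0 gives 56 → no gain ✓; to a=9.6 gives 107 − 7.4×9.6 = 35.96 → no gain ✓.
6 of the 6 constraints hold; this profile is a separating equilibrium.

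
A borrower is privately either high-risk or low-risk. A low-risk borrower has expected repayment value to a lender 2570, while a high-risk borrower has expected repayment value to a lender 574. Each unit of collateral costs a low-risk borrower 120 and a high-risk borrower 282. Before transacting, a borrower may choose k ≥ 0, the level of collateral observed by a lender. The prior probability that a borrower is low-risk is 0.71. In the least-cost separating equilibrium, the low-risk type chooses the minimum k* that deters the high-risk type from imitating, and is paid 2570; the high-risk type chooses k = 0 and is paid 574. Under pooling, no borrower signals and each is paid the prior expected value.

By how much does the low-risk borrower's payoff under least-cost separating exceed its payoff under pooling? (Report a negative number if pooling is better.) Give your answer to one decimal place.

-270.5

Least-cost separating signal: k* solves 574 = 2570 − 282·k*, so k* = (2570 − 574)/282 ≈ 7.0780.
Low-risk type's separating payoff: 2570 − 120 × k* = 2570 − 120 × (2570 − 574)/282 = 2570 − 239520/282 ≈ 1720.638.
Pooling payoff: 0.71 × 2570 + 0.29 × 574 = 1991.16.
Difference: 1720.638 − 1991.16 = -270.522, i.e. -270.5 to one decimal place.
The low-risk type would prefer the pooling outcome.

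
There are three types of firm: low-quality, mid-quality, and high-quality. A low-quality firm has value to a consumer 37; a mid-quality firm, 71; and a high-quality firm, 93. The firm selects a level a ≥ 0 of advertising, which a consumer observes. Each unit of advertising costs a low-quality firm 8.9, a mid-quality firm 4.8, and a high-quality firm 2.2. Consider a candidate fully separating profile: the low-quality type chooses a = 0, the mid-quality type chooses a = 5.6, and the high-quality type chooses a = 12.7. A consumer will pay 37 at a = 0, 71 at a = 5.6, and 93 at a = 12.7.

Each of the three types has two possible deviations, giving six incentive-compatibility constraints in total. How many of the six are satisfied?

Mid-quality (own payoff 71 − 4.8×5.6 = 44.12): to a=0 gives 37 → no gain ✓; to a=12.7 gives 93 − 4.8×12.7 = 32.04 → no gain ✓.
Low-quality (own payoff 37): to a=5.6 gives 71 − 8.9×5.6 = 21.16 → no gain ✓; to a=12.7 gives 93 − 8.9×12.7 = -20.03 → no gain ✓.
High-quality (own payoff 93 − 2.2×12.7 = 65.06): to a=0 gives 37 → no gain ✓; to a=5.6 gives 71 − 2.2×5.6 = 58.68 → no gain ✓.
6 of the 6 constraints hold; this profile is a separating equilibrium.

6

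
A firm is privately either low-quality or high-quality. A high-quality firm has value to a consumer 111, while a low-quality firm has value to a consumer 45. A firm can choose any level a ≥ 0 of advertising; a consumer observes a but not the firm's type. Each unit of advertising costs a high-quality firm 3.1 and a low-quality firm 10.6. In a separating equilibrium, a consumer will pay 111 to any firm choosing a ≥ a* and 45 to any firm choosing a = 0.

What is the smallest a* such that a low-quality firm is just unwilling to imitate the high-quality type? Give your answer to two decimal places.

6.23

A low-quality firm choosing a = 0 receives 45.
Imitating at a* instead would pay 111 at cost 10.6·a*, netting 111 − 10.6·a*.
Indifference: 45 = 111 − 10.6·a*, so a* = (111 − 45) / 10.6 ≈ 6.23.
At a* the low-quality type's incentive constraint just binds; the high-quality type strictly prefers a* since its per-unit cost is lower.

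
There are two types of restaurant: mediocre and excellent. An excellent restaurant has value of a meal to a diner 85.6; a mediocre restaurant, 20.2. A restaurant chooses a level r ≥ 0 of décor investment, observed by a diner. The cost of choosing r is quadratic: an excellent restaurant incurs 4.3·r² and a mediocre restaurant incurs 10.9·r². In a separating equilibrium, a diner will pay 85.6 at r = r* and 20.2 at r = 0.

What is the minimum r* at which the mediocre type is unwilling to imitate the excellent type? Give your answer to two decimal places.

The mediocre type at r = 0 receives 20.2; imitating at r* yields 85.6 − 10.9·r*².
Indifference: 20.2 = 85.6 − 10.9·r*², so r*² = (85.6 − 20.2) / 10.9 = 6.
r* = √6 ≈ 2.45.

2.45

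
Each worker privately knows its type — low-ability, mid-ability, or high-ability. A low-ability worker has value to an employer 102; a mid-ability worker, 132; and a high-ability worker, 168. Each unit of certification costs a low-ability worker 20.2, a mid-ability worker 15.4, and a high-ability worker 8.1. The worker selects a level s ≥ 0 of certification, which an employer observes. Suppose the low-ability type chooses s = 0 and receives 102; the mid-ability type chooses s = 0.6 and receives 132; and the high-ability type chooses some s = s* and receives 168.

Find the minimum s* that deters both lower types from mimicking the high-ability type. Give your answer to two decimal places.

Low-ability type (on-path payoff 102) won't mimic when 102 ≥ 168 − 20.2·s*, i.e. s* ≥ 3.27.
Mid-ability type (on-path payoff 132 − 15.4×0.6 = 122.76) won't mimic when 122.76 ≥ 168 − 15.4·s*, i.e. s* ≥ 2.94.
Both must hold, so s* = max(3.27, 2.94) = 3.27. The low-ability type's constraint binds.

3.27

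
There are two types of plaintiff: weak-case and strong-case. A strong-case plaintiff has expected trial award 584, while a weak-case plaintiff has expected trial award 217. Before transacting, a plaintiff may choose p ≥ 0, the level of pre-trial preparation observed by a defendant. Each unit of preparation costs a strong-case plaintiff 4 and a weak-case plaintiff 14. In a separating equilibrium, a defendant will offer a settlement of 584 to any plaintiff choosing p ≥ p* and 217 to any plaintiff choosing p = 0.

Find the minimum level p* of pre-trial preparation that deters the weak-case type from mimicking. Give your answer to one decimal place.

26.2

A weak-case plaintiff choosing p = 0 receives 217.
Imitating at p* instead would pay 584 at cost 14·p*, netting 584 − 14·p*.
Indifference: 217 = 584 − 14·p*, so p* = (584 − 217) / 14 ≈ 26.2.
This is the weak-case type's binding incentive-compatibility constraint; any p ≥ 26.2 sustains separation on that side.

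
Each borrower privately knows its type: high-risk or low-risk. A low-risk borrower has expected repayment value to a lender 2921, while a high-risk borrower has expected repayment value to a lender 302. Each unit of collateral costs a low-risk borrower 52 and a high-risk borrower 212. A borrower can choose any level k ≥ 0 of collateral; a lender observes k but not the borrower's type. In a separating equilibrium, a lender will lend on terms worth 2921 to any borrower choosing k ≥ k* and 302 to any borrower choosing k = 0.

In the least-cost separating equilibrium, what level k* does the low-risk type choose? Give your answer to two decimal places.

12.35

A high-risk borrower choosing k = 0 receives 302.
Imitating at k* instead would pay 2921 at cost 212·k*, netting 2921 − 212·k*.
Indifference: 302 = 2921 − 212·k*, so k* = (2921 − 302) / 212 ≈ 12.35.
This is the high-risk type's binding incentive-compatibility constraint; any k ≥ 12.35 sustains separation on that side.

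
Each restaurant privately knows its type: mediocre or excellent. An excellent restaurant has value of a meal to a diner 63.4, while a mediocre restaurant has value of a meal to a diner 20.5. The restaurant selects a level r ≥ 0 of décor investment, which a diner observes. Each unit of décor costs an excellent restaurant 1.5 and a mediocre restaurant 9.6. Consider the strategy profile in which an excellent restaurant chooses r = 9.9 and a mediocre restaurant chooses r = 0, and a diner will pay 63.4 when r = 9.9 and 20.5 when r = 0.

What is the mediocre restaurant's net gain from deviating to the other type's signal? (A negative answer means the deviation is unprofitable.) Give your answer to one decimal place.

Playing r = 0 the mediocre restaurant receives 20.5.
Deviating to r = 9.9 brings payment 63.4 at cost 9.6 × 9.9 = 95.04, netting -31.64.
Gain from deviating: -31.64 − 20.5 = -52.14, i.e. -52.1 to one decimal place.
The gain is negative, so the mediocre type's incentive-compatibility constraint is satisfied.

-52.1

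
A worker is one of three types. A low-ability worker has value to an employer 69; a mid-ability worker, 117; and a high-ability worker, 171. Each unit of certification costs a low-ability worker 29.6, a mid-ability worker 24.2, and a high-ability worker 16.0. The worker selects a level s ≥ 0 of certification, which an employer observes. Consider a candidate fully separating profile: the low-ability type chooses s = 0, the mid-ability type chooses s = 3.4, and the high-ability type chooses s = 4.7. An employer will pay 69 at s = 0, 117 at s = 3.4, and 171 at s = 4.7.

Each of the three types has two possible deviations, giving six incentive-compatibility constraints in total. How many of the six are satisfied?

4

Mid-ability (own payoff 117 − 24.2×3.4 = 34.72): to s=0 gives 69 → profitable ✗; to s=4.7 gives 171 − 24.2×4.7 = 57.26 → profitable ✗.
High-ability (own payoff 171 − 16.0×4.7 = 95.8): to s=0 gives 69 → no gain ✓; to s=3.4 gives 117 − 16.0×3.4 = 62.6 → no gain ✓.
Low-ability (own payoff 69): to s=3.4 gives 117 − 29.6×3.4 = 16.36 → no gain ✓; to s=4.7 gives 171 − 29.6×4.7 = 31.88 → no gain ✓.
4 of the 6 constraints hold; not an equilibrium.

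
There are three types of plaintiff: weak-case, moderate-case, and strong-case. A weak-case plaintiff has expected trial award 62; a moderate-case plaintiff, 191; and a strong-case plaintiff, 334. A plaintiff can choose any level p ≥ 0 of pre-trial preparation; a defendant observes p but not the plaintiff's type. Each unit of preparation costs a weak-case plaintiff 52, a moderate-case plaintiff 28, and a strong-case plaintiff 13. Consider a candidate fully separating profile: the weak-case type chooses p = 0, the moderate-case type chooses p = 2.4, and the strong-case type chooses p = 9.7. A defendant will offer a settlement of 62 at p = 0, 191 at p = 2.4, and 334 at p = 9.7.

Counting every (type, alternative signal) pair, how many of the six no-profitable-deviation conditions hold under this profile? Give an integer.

5

Strong-case (own payoff 334 − 13×9.7 = 207.9): to p=0 gives 62 → no gain ✓; to p=2.4 gives 191 − 13×2.4 = 159.8 → no gain ✓.
Moderate-case (own payoff 191 − 28×2.4 = 123.8): to p=0 gives 62 → no gain ✓; to p=9.7 gives 334 − 28×9.7 = 62.4 → no gain ✓.
Weak-case (own payoff 62): to p=2.4 gives 191 − 52×2.4 = 66.2 → profitable ✗; to p=9.7 gives 334 − 52×9.7 = -170.4 → no gain ✓.
5 of the 6 constraints hold; not an equilibrium.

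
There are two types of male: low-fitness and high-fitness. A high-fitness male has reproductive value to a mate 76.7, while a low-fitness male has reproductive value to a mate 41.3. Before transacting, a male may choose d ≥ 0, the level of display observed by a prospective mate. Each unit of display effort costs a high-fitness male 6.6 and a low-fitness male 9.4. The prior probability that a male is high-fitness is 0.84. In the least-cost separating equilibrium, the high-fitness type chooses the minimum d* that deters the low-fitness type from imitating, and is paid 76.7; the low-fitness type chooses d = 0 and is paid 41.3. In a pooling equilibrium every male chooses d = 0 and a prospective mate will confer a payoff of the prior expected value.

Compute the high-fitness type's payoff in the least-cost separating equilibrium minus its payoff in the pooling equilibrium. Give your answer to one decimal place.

-19.2

Least-cost separating signal: d* solves 41.3 = 76.7 − 9.4·d*, so d* = (76.7 − 41.3)/9.4 ≈ 3.7660.
High-fitness type's separating payoff: 76.7 − 6.6 × d* = 76.7 − 6.6 × (76.7 − 41.3)/9.4 = 76.7 − 233.64/9.4 ≈ 51.845.
Pooling payoff: 0.84 × 76.7 + 0.16 × 41.3 = 71.036.
Difference: 51.845 − 71.036 = -19.191, i.e. -19.2 to one decimal place.
The high-fitness type would prefer the pooling outcome.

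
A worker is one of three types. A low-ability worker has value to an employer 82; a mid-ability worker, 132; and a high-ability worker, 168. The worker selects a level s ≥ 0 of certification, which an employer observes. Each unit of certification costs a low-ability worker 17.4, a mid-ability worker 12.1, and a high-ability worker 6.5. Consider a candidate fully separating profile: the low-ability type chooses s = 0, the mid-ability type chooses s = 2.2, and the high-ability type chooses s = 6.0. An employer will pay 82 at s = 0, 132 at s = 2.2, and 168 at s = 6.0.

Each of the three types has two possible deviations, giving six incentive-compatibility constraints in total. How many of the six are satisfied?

High-ability (own payoff 168 − 6.5×6.0 = 129): to s=0 gives 82 → no gain ✓; to s=2.2 gives 132 − 6.5×2.2 = 117.7 → no gain ✓.
Mid-ability (own payoff 132 − 12.1×2.2 = 105.38): to s=0 gives 82 → no gain ✓; to s=6.0 gives 168 − 12.1×6.0 = 95.4 → no gain ✓.
Low-ability (own payoff 82): to s=2.2 gives 132 − 17.4×2.2 = 93.72 → profitable ✗; to s=6.0 gives 168 − 17.4×6.0 = 63.6 → no gain ✓.
5 of the 6 constraints hold; not an equilibrium.

5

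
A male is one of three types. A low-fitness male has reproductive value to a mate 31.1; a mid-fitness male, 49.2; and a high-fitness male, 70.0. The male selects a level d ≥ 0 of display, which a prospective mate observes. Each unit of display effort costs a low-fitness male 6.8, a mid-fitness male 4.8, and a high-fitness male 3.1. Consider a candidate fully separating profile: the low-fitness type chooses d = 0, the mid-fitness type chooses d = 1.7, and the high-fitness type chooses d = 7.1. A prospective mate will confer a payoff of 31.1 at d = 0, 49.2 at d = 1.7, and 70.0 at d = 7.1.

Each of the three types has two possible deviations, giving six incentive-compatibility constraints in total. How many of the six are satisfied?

5

Mid-fitness (own payoff 49.2 − 4.8×1.7 = 41.04): to d=0 gives 31.1 → no gain ✓; to d=7.1 gives 70.0 − 4.8×7.1 = 35.92 → no gain ✓.
High-fitness (own payoff 70.0 − 3.1×7.1 = 47.99): to d=0 gives 31.1 → no gain ✓; to d=1.7 gives 49.2 − 3.1×1.7 = 43.93 → no gain ✓.
Low-fitness (own payoff 31.1): to d=1.7 gives 49.2 − 6.8×1.7 = 37.64 → profitable ✗; to d=7.1 gives 70.0 − 6.8×7.1 = 21.72 → no gain ✓.
5 of the 6 constraints hold; not an equilibrium.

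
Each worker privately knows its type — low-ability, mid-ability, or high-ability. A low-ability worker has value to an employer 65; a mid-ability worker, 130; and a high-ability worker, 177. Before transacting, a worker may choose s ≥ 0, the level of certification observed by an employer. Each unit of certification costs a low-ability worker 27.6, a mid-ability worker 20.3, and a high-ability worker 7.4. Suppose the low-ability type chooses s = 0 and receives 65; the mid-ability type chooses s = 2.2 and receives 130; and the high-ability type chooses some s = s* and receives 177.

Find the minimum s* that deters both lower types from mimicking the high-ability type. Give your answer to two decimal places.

Low-ability type (on-path payoff 65) won't mimic when 65 ≥ 177 − 27.6·s*, i.e. s* ≥ 4.06.
Mid-ability type (on-path payoff 130 − 20.3×2.2 = 85.34) won't mimic when 85.34 ≥ 177 − 20.3·s*, i.e. s* ≥ 4.52.
Both must hold, so s* = max(4.06, 4.52) = 4.52. The mid-ability type's constraint binds.

4.52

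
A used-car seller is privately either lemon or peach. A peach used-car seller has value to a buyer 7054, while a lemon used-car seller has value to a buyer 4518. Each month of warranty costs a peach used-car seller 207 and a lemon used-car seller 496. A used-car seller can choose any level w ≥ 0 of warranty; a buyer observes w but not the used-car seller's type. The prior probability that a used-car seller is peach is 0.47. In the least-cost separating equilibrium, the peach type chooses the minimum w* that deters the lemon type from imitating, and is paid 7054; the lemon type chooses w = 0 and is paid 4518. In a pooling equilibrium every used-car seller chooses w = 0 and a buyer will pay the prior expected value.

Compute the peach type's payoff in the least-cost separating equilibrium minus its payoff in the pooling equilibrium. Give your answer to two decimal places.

285.71

Least-cost separating signal: w* solves 4518 = 7054 − 496·w*, so w* = (7054 − 4518)/496 ≈ 5.1129.
Peach type's separating payoff: 7054 − 207 × w* = 7054 − 207 × (7054 − 4518)/496 = 7054 − 524952/496 ≈ 5995.6290.
Pooling payoff: 0.47 × 7054 + 0.53 × 4518 = 5709.92.
Difference: 5995.6290 − 5709.92 = 285.709, i.e. 285.71 to two decimal places.
The peach type prefers to separate.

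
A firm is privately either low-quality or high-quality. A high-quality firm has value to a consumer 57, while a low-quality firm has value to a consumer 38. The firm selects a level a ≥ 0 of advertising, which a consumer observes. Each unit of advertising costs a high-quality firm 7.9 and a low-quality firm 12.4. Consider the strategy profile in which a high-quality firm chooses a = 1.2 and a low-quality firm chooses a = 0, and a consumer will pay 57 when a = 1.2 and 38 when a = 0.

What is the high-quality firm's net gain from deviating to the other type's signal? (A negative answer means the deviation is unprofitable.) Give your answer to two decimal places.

Playing a = 1.2 the high-quality firm receives 57 − 7.9 × 1.2 = 47.52.
Deviating to a = 0 yields 38 instead.
Gain from deviating: 38 − 47.52 = -9.52.
The gain is negative, so the high-quality type's incentive-compatibility constraint is satisfied.

-9.52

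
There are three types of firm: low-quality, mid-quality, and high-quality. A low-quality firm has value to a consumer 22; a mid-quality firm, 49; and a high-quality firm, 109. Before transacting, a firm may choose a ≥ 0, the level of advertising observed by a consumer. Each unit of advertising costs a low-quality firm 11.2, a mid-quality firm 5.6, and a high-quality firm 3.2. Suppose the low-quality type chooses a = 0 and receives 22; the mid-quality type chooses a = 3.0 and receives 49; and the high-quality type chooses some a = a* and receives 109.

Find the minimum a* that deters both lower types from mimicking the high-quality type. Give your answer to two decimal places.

Low-quality type (on-path payoff 22) won't mimic when 22 ≥ 109 − 11.2·a*, i.e. a* ≥ 7.77.
Mid-quality type (on-path payoff 49 − 5.6×3.0 = 32.2) won't mimic when 32.2 ≥ 109 − 5.6·a*, i.e. a* ≥ 13.71.
Both must hold, so a* = max(7.77, 13.71) = 13.71. The mid-quality type's constraint binds.

13.71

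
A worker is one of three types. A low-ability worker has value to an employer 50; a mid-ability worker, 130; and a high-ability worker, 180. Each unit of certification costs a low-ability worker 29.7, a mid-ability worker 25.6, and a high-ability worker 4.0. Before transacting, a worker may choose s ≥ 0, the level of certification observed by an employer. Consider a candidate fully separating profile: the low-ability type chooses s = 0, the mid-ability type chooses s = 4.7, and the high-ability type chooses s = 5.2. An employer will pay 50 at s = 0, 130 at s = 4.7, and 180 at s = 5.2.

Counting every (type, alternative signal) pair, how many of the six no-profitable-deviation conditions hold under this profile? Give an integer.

4

Mid-ability (own payoff 130 − 25.6×4.7 = 9.68): to s=0 gives 50 → profitable ✗; to s=5.2 gives 180 − 25.6×5.2 = 46.88 → profitable ✗.
Low-ability (own payoff 50): to s=4.7 gives 130 − 29.7×4.7 = -9.59 → no gain ✓; to s=5.2 gives 180 − 29.7×5.2 = 25.56 → no gain ✓.
High-ability (own payoff 180 − 4.0×5.2 = 159.2): to s=0 gives 50 → no gain ✓; to s=4.7 gives 130 − 4.0×4.7 = 111.2 → no gain ✓.
4 of the 6 constraints hold; not an equilibrium.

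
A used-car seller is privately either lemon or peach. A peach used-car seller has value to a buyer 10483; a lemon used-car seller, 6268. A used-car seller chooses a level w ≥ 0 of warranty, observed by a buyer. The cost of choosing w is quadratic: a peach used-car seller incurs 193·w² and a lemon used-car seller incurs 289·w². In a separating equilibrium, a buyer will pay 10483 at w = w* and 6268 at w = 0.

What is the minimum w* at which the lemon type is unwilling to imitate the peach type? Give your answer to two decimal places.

The lemon type at w = 0 receives 6268; imitating at w* yields 10483 − 289·w*².
Indifference: 6268 = 10483 − 289·w*², so w*² = (10483 − 6268) / 289 ≈ 14.5848.
w* = √14.5848 ≈ 3.82.

3.82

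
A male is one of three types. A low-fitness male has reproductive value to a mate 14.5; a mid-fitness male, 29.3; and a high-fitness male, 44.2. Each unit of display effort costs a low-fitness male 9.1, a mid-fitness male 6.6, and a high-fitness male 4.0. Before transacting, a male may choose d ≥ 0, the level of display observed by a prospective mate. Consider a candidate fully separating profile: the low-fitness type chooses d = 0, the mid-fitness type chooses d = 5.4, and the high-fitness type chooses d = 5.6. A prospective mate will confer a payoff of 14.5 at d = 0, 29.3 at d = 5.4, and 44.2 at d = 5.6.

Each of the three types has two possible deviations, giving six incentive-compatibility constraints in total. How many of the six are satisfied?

4

Low-fitness (own payoff 14.5): to d=5.4 gives 29.3 − 9.1×5.4 = -19.84 → no gain ✓; to d=5.6 gives 44.2 − 9.1×5.6 = -6.76 → no gain ✓.
High-fitness (own payoff 44.2 − 4.0×5.6 = 21.8): to d=0 gives 14.5 → no gain ✓; to d=5.4 gives 29.3 − 4.0×5.4 = 7.7 → no gain ✓.
Mid-fitness (own payoff 29.3 − 6.6×5.4 = -6.34): to d=0 gives 14.5 → profitable ✗; to d=5.6 gives 44.2 − 6.6×5.6 = 7.24 → profitable ✗.
4 of the 6 constraints hold; not an equilibrium.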